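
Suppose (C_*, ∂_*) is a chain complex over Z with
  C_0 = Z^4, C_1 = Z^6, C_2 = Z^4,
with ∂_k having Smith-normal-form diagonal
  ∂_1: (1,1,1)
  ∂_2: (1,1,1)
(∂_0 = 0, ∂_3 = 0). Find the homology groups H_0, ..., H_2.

H_0 = Z,  H_1 = 0,  H_2 = Z.

H_0: b_0 = 4 − 0 − 3 = 1; torsion from ∂_1 factors > 1: none. So H_0 = Z.
H_1: b_1 = 6 − 3 − 3 = 0; torsion from ∂_2 factors > 1: none. So H_1 = 0.
H_2: b_2 = 4 − 3 − 0 = 1; torsion from ∂_3 factors > 1: none. So H_2 = Z.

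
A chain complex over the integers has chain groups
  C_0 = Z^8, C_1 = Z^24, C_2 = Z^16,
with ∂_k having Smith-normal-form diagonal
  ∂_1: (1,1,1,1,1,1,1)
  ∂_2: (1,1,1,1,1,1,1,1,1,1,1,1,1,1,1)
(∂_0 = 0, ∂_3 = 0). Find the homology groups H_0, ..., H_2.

H_0: b_0 = 8 − 0 − 7 = 1; torsion from ∂_1 factors > 1: none. So H_0 = Z.
H_1: b_1 = 24 − 7 − 15 = 2; torsion from ∂_2 factors > 1: none. So H_1 = Z^2.
H_2: b_2 = 16 − 15 − 0 = 1; torsion from ∂_3 factors > 1: none. So H_2 = Z.

H_0 = Z,  H_1 = Z^2,  H_2 = Z.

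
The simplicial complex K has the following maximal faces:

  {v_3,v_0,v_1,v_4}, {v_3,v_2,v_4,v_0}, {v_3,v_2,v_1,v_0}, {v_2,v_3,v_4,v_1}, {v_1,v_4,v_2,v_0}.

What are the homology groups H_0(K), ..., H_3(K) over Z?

Order the vertices as v_0 < v_1 < v_2 < v_3 < v_4. Listing each simplex with vertices in this order, K has dimension 3 with simplices:

  0-simplices (5): [v_0], [v_1], [v_2], [v_3], [v_4]
  1-simplices (10): [v_0,v_1], [v_0,v_2], [v_0,v_3], [v_0,v_4], [v_1,v_2], [v_1,v_3], [v_1,v_4], [v_2,v_3], [v_2,v_4], [v_3,v_4]
  2-simplices (10): [v_0,v_1,v_2], [v_0,v_1,v_3], [v_0,v_1,v_4], [v_0,v_2,v_3], [v_0,v_2,v_4], [v_0,v_3,v_4], [v_1,v_2,v_3], [v_1,v_2,v_4], [v_1,v_3,v_4], [v_2,v_3,v_4]
  3-simplices (5): [v_0,v_1,v_2,v_3], [v_0,v_1,v_2,v_4], [v_0,v_1,v_3,v_4], [v_0,v_2,v_3,v_4], [v_1,v_2,v_3,v_4]

so the chain groups are C_0 ≅ Z^5, C_1 ≅ Z^10, C_2 ≅ Z^10, C_3 ≅ Z^5.

The boundary map ∂_1: C_1 → C_0 is given by ∂[p,q] = [q] − [p]. For instance
  ∂[v_0,v_3] = [v_3] − [v_0].
This gives a 5×10 integer matrix of rank 4; reducing to Smith normal form yields diagonal entries (1,1,1,1).

The boundary map ∂_2: C_2 → C_1 maps a triangle to the signed sum of its edges. For instance
  ∂[v_0,v_2,v_3] = [v_2,v_3] − [v_0,v_3] + [v_0,v_2],
  ∂[v_0,v_2,v_4] = [v_2,v_4] − [v_0,v_4] + [v_0,v_2].
The resulting 10×10 matrix has rank 6, and its Smith normal form has invariant factors (1,1,1,1,1,1).

The boundary map ∂_3: C_3 → C_2 sends each 3-simplex σ to the alternating sum Σ_i (−1)^i (σ with its i-th vertex removed). For instance
  ∂[v_0,v_1,v_3,v_4] = [v_1,v_3,v_4] − [v_0,v_3,v_4] + [v_0,v_1,v_4] − [v_0,v_1,v_3],
  ∂[v_0,v_1,v_2,v_3] = [v_1,v_2,v_3] − [v_0,v_2,v_3] + [v_0,v_1,v_3] − [v_0,v_1,v_2].
The 10×5 boundary matrix has rank 4 and Smith normal form diag(1,1,1,1).

Reading off H_k = ker ∂_k / im ∂_{k+1}:

  H_0: rank C_0 − rank ∂_1 = 5 − 4 = 1, and the invariant factors of ∂_1 are all 1, so H_0 ≅ Z.
  H_1: rank ker ∂_1 − rank ∂_2 = (10 − 4) − 6 = 0, and the invariant factors of ∂_2 are all 1, so H_1 ≅ 0.
  H_2: rank ker ∂_2 − rank ∂_3 = (10 − 6) − 4 = 0, and the invariant factors of ∂_3 are all 1, so H_2 ≅ 0.
  H_3: rank ker ∂_3 − rank ∂_4 = (5 − 4) − 0 = 1, and there is no ∂_4, so H_3 ≅ Z.

As a check, the Euler characteristic is 5 − 10 + 10 − 5 = 0, which agrees with 1 − 0 + 0 − 1 = 0.
(K is a triangulation of the 3-sphere S^3.)

H_0 = Z,  H_1 = 0,  H_2 = 0,  H_3 = Z.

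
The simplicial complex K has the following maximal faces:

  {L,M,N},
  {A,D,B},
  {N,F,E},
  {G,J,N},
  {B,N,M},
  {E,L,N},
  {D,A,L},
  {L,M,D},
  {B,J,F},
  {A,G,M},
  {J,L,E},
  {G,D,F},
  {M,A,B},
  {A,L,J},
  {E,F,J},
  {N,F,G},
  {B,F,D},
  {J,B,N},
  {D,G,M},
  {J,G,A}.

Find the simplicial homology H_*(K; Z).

We work with the vertex ordering A < B < D < E < F < G < J < L < M < N. The simplices of K, each written with vertices in increasing order, are:

  0-simplices (10): A, B, D, E, F, G, J, L, M, N
  1-simplices (30): AB, AD, AG, AJ, AL, AM, BD, BF, BJ, BM, BN, DF, DG, DL, DM, EF, EJ, EL, EN, FG, FJ, FN, GJ, GM, GN, JL, JN, LM, LN, MN
  2-simplices (20): ABD, ABM, ADL, AGJ, AGM, AJL, BDF, BFJ, BJN, BMN, DFG, DGM, DLM, EFJ, EFN, EJL, ELN, FGN, GJN, LMN

giving chain groups C_0 ≅ Z^10, C_1 ≅ Z^30, C_2 ≅ Z^20.

∂_1: C_1 → C_0 sends each edge [p,q] (with p < q) to q − p. For instance
  ∂BF = F − B.
The resulting 10×30 matrix has rank 9, and its Smith normal form has invariant factors (1,1,1,1,1,1,1,1,1).

∂_2: C_2 → C_1 acts by ∂[p,q,r] = [q,r] − [p,r] + [p,q]. For instance
  ∂DGM = GM − DM + DG,
  ∂AGJ = GJ − AJ + AG.
The 30×20 boundary matrix has rank 20 and Smith normal form diag(1,1,1,1,1,1,1,1,1,1,1,1,1,1,1,1,1,1,1,2).

Now H_k = ker ∂_k / im ∂_{k+1}, so:

  H_0: rank C_0 − rank ∂_1 = 10 − 9 = 1, and the invariant factors of ∂_1 are all 1, so H_0 ≅ Z.
  H_1: rank ker ∂_1 − rank ∂_2 = (30 − 9) − 20 = 1, and ∂_2 has invariant factor 2 > 1, so H_1 ≅ Z ⊕ Z/2Z.
  H_2: rank ker ∂_2 − rank ∂_3 = (20 − 20) − 0 = 0, and there is no ∂_3, so H_2 ≅ 0.

As a check, the Euler characteristic is 10 − 30 + 20 = 0, which agrees with 1 − 1 + 0 = 0.

H_0 ≅ Z,  H_1 ≅ Z ⊕ Z/2Z,  H_2 = 0.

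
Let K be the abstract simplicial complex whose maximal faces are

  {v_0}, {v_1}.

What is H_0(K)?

We work with the vertex ordering v_0 < v_1. The simplices of K, each written with vertices in increasing order, are:

  0-simplices (2): [v_0], [v_1]

giving chain groups C_0 ≅ Z^2.

From H_k ≅ ker(∂_k) / im(∂_{k+1}) we obtain:

  H_0: rank C_0 − rank ∂_1 = 2 − 0 = 2, and there is no ∂_1, so H_0 = Z^2.

(K is a triangulation of a set of 2 points.)

H_0 = Z^2.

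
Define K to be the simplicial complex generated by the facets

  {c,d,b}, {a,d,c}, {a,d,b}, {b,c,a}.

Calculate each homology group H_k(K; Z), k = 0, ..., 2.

K has 4 vertices, 6 edges, 4 triangles.
rank ∂_0 = 0, rank ∂_1 = 3 ⇒ b_0 = 4 − 0 − 3 = 1; all invariant factors of ∂_1 are 1 so no torsion. So H_0 = Z.
rank ∂_1 = 3, rank ∂_2 = 3 ⇒ b_1 = 6 − 3 − 3 = 0; all invariant factors of ∂_2 are 1 so no torsion. So H_1 = 0.
rank ∂_2 = 3, rank ∂_3 = 0 ⇒ b_2 = 4 − 3 − 0 = 1. So H_2 = Z.

H_0 = Z,  H_1 = 0,  H_2 = Z.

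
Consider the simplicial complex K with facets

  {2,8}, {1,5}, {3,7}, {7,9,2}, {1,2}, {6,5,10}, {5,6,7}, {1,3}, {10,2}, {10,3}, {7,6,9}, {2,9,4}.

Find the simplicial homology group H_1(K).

Fix the vertex order 1 < 2 < 3 < 4 < 5 < 6 < 7 < 8 < 9 < 10 and write every simplex with vertices in increasing order. Then dim K = 2 and the simplices of K are:

  0-simplices (10): [1], [2], [3], [4], [5], [6], [7], [8], [9], [10]
  1-simplices (18): [1,2], [1,3], [1,5], [2,4], [2,7], [2,8], [2,9], [2,10], [3,7], [3,10], [4,9], [5,6], [5,7], [5,10], [6,7], [6,9], [6,10], [7,9]
  2-simplices (5): [2,4,9], [2,7,9], [5,6,7], [5,6,10], [6,7,9]

so the chain groups are C_0 ≅ Z^10, C_1 ≅ Z^18, C_2 ≅ Z^5.

Boundary ∂_1: C_1 → C_0 sends each edge [p,q] (with p < q) to q − p.
The resulting 10×18 matrix has rank 9, and its Smith normal form has invariant factors (1,1,1,1,1,1,1,1,1).

The boundary map ∂_2: C_2 → C_1 maps a triangle to the signed sum of its edges. For instance
  ∂[2,4,9] = [4,9] − [2,9] + [2,4],
  ∂[2,7,9] = [7,9] − [2,9] + [2,7].
The resulting 18×5 matrix has rank 5, and its Smith normal form has invariant factors (1,1,1,1,1).

Now H_k = ker ∂_k / im ∂_{k+1}, so:

  H_1: rank ker ∂_1 − rank ∂_2 = (18 − 9) − 5 = 4, and the invariant factors of ∂_2 are all 1, so H_1 = Z^4.

H_1 = Z^4.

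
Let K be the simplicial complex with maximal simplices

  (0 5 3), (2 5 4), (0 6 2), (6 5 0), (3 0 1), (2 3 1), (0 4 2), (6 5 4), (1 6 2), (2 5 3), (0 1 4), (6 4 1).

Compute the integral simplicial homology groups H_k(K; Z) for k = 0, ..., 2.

H_0 = Z,  H_1 = Z/2,  H_2 = 0.

We work with the vertex ordering 0 < 1 < 2 < 3 < 4 < 5 < 6. The simplices of K, each written with vertices in increasing order, are:

  0-simplices (7): [0], [1], [2], [3], [4], [5], [6]
  1-simplices (18): [0,1], [0,2], [0,3], [0,4], [0,5], [0,6], [1,2], [1,3], [1,4], [1,6], [2,3], [2,4], [2,5], [2,6], [3,5], [4,5], [4,6], [5,6]
  2-simplices (12): [0,1,3], [0,1,4], [0,2,4], [0,2,6], [0,3,5], [0,5,6], [1,2,3], [1,2,6], [1,4,6], [2,3,5], [2,4,5], [4,5,6]

giving chain groups C_0 ≅ Z^7, C_1 ≅ Z^18, C_2 ≅ Z^12.

Boundary ∂_1: C_1 → C_0 maps an edge to its endpoints' difference, ∂[p,q] = q − p.
The 7×18 boundary matrix has rank 6 and Smith normal form diag(1,1,1,1,1,1).

∂_2: C_2 → C_1 maps a triangle to the signed sum of its edges. For instance
  ∂[0,2,4] = [2,4] − [0,4] + [0,2],
  ∂[4,5,6] = [5,6] − [4,6] + [4,5].
This gives a 18×12 integer matrix of rank 12; reducing to Smith normal form yields diagonal entries (1,1,1,1,1,1,1,1,1,1,1,2).

Reading off H_k = ker ∂_k / im ∂_{k+1}:

  H_0: rank C_0 − rank ∂_1 = 7 − 6 = 1, and the invariant factors of ∂_1 are all 1, so H_0 ≅ Z.
  H_1: rank ker ∂_1 − rank ∂_2 = (18 − 6) − 12 = 0, and ∂_2 has invariant factor 2 > 1, so H_1 ≅ Z/2.
  H_2: rank ker ∂_2 − rank ∂_3 = (12 − 12) − 0 = 0, and there is no ∂_3, so H_2 ≅ 0.

(K is a triangulation of the real projective plane RP^2.)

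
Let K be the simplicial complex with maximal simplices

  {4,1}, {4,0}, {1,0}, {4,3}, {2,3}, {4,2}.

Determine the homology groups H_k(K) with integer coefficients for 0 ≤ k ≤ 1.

H_0 ≅ Z,  H_1 ≅ Z^2.

Fix the vertex order 0 < 1 < 2 < 3 < 4 and write every simplex with vertices in increasing order. Then dim K = 1 and the simplices of K are:

  0-simplices (5): [0], [1], [2], [3], [4]
  1-simplices (6): [0,1], [0,4], [1,4], [2,3], [2,4], [3,4]

giving chain groups C_0 ≅ Z^5, C_1 ≅ Z^6.

The boundary map ∂_1: C_1 → C_0 is given by ∂[p,q] = [q] − [p]. For instance
  ∂[3,4] = [4] − [3].
This gives a 5×6 integer matrix of rank 4; reducing to Smith normal form yields diagonal entries (1,1,1,1).

Computing H_k = (kernel of ∂_k) / (image of ∂_{k+1}):

  H_0: rank C_0 − rank ∂_1 = 5 − 4 = 1, and the invariant factors of ∂_1 are all 1, so H_0 = Z.
  H_1: rank ker ∂_1 − rank ∂_2 = (6 − 4) − 0 = 2, and there is no ∂_2, so H_1 = Z^2.

As a check, the Euler characteristic is 5 − 6 = -1, which agrees with 1 − 2 = -1.
(K is a triangulation of a wedge of 2 circles.)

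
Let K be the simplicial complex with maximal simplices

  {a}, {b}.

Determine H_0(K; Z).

We work with the vertex ordering a < b. The simplices of K, each written with vertices in increasing order, are:

  0-simplices (2): a, b

Hence C_0 ≅ Z^2.

Computing H_k = (kernel of ∂_k) / (image of ∂_{k+1}):

  H_0: rank C_0 − rank ∂_1 = 2 − 0 = 2, and there is no ∂_1, so H_0 ≅ Z^2.

H_0 = Z^2.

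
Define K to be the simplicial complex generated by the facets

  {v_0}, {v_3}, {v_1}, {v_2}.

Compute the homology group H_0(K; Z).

K has 4 vertices.
rank ∂_0 = 0, rank ∂_1 = 0 ⇒ b_0 = 4 − 0 − 0 = 4. So H_0 ≅ Z^4.

H_0 = Z^4.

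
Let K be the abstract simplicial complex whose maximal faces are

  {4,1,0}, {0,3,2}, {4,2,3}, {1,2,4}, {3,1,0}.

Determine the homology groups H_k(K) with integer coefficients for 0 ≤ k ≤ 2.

Fix the vertex order 0 < 1 < 2 < 3 < 4 and write every simplex with vertices in increasing order. Then dim K = 2 and the simplices of K are:

  0-simplices (5): [0], [1], [2], [3], [4]
  1-simplices (10): [0,1], [0,2], [0,3], [0,4], [1,2], [1,3], [1,4], [2,3], [2,4], [3,4]
  2-simplices (5): [0,1,3], [0,1,4], [0,2,3], [1,2,4], [2,3,4]

so the chain groups are C_0 ≅ Z^5, C_1 ≅ Z^10, C_2 ≅ Z^5.

∂_1: C_1 → C_0 maps an edge to its endpoints' difference, ∂[p,q] = q − p.
As a 5×10 matrix over Z this has rank 4, with invariant factors (1,1,1,1).

∂_2: C_2 → C_1 sends each 2-simplex [p,q,r] to [q,r] − [p,r] + [p,q]. For instance
  ∂[2,3,4] = [3,4] − [2,4] + [2,3],
  ∂[0,1,4] = [1,4] − [0,4] + [0,1].
This gives a 10×5 integer matrix of rank 5; reducing to Smith normal form yields diagonal entries (1,1,1,1,1).

Computing H_k = (kernel of ∂_k) / (image of ∂_{k+1}):

  H_0: rank C_0 − rank ∂_1 = 5 − 4 = 1, and the invariant factors of ∂_1 are all 1, so H_0 ≅ Z.
  H_1: rank ker ∂_1 − rank ∂_2 = (10 − 4) − 5 = 1, and the invariant factors of ∂_2 are all 1, so H_1 ≅ Z.
  H_2: rank ker ∂_2 − rank ∂_3 = (5 − 5) − 0 = 0, and there is no ∂_3, so H_2 ≅ 0.

As a check, the Euler characteristic is 5 − 10 + 5 = 0, which agrees with 1 − 1 + 0 = 0.

H_0 ≅ Z,  H_1 ≅ Z,  H_2 = 0.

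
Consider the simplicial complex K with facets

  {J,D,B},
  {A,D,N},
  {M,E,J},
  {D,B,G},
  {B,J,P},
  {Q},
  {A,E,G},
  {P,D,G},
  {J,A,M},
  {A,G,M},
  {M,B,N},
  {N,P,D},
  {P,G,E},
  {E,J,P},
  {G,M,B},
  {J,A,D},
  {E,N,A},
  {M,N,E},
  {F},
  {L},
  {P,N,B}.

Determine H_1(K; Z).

H_1 = Z ⊕ Z_2.

We work with the vertex ordering A < B < D < E < F < G < J < L < M < N < P < Q. The simplices of K, each written with vertices in increasing order, are:

  0-simplices (12): A, B, D, E, F, G, J, L, M, N, P, Q
  1-simplices (27): AD, AE, AG, AJ, AM, AN, BD, BG, BJ, BM, BN, BP, DG, DJ, DN, DP, EG, EJ, EM, EN, EP, GM, GP, JM, JP, MN, NP
  2-simplices (18): ADJ, ADN, AEG, AEN, AGM, AJM, BDG, BDJ, BGM, BJP, BMN, BNP, DGP, DNP, EGP, EJM, EJP, EMN

so the chain groups are C_0 ≅ Z^12, C_1 ≅ Z^27, C_2 ≅ Z^18.

Boundary ∂_1: C_1 → C_0 is given by ∂[p,q] = [q] − [p]. For instance
  ∂AG = G − A.
As a 12×27 matrix over Z this has rank 8, with invariant factors (1,1,1,1,1,1,1,1).

Boundary ∂_2: C_2 → C_1 maps a triangle to the signed sum of its edges. For instance
  ∂EJM = JM − EM + EJ,
  ∂EJP = JP − EP + EJ.
As a 27×18 matrix over Z this has rank 18, with invariant factors (1,1,1,1,1,1,1,1,1,1,1,1,1,1,1,1,1,2).

Computing H_k = (kernel of ∂_k) / (image of ∂_{k+1}):

  H_1: rank ker ∂_1 − rank ∂_2 = (27 − 8) − 18 = 1, and ∂_2 has invariant factor 2 > 1, so H_1 ≅ Z ⊕ Z_2.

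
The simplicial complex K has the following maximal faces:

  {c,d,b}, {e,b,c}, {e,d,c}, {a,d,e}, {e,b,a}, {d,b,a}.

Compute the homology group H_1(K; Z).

Take the total order a < b < c < d < e on the vertex set. Then K (dimension 2) consists of the simplices:

  0-simplices (5): a, b, c, d, e
  1-simplices (9): ab, ad, ae, bc, bd, be, cd, ce, de
  2-simplices (6): abd, abe, ade, bcd, bce, cde

giving chain groups C_0 ≅ Z^5, C_1 ≅ Z^9, C_2 ≅ Z^6.

The boundary map ∂_1: C_1 → C_0 maps an edge to its endpoints' difference, ∂[p,q] = q − p. For instance
  ∂ae = e − a.
The resulting 5×9 matrix has rank 4, and its Smith normal form has invariant factors (1,1,1,1).

∂_2: C_2 → C_1 maps a triangle to the signed sum of its edges. For instance
  ∂bce = ce − be + bc,
  ∂ade = de − ae + ad.
The 9×6 boundary matrix has rank 5 and Smith normal form diag(1,1,1,1,1).

Now H_k = ker ∂_k / im ∂_{k+1}, so:

  H_1: rank ker ∂_1 − rank ∂_2 = (9 − 4) − 5 = 0, and the invariant factors of ∂_2 are all 1, so H_1 ≅ 0.

H_1 = 0.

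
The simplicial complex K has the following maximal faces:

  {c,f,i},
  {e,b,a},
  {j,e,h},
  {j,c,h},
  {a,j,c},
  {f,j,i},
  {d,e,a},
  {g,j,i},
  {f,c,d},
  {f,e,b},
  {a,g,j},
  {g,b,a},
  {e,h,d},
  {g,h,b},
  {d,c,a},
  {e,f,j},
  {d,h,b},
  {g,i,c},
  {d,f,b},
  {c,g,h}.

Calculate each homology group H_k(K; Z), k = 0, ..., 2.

H_0 ≅ Z,  H_1 ≅ Z ⊕ Z/2,  H_2 = 0.

We work with the vertex ordering a < b < c < d < e < f < g < h < i < j. The simplices of K, each written with vertices in increasing order, are:

  0-simplices (10): a, b, c, d, e, f, g, h, i, j
  1-simplices (30): ab, ac, ad, ae, ag, aj, bd, be, bf, bg, bh, cd, cf, cg, ch, ci, cj, de, df, dh, ef, eh, ej, fi, fj, gh, gi, gj, hj, ij
  2-simplices (20): abe, abg, acd, acj, ade, agj, bdf, bdh, bef, bgh, cdf, cfi, cgh, cgi, chj, deh, efj, ehj, fij, gij

giving chain groups C_0 ≅ Z^10, C_1 ≅ Z^30, C_2 ≅ Z^20.

∂_1: C_1 → C_0 maps an edge to its endpoints' difference, ∂[p,q] = q − p.
As a 10×30 matrix over Z this has rank 9, with invariant factors (1,1,1,1,1,1,1,1,1).

The boundary map ∂_2: C_2 → C_1 maps a triangle to the signed sum of its edges. For instance
  ∂gij = ij − gj + gi,
  ∂bdh = dh − bh + bd.
The 30×20 boundary matrix has rank 20 and Smith normal form diag(1,1,1,1,1,1,1,1,1,1,1,1,1,1,1,1,1,1,1,2).

Computing H_k = (kernel of ∂_k) / (image of ∂_{k+1}):

  H_0: rank C_0 − rank ∂_1 = 10 − 9 = 1, and the invariant factors of ∂_1 are all 1, so H_0 ≅ Z.
  H_1: rank ker ∂_1 − rank ∂_2 = (30 − 9) − 20 = 1, and ∂_2 has invariant factor 2 > 1, so H_1 ≅ Z ⊕ Z/2.
  H_2: rank ker ∂_2 − rank ∂_3 = (20 − 20) − 0 = 0, and there is no ∂_3, so H_2 ≅ 0.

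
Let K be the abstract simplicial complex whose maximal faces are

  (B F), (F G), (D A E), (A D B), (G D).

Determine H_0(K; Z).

We work with the vertex ordering A < B < D < E < F < G. The simplices of K, each written with vertices in increasing order, are:

  0-simplices (6): A, B, D, E, F, G
  1-simplices (8): AB, AD, AE, BD, BF, DE, DG, FG
  2-simplices (2): ABD, ADE

giving chain groups C_0 ≅ Z^6, C_1 ≅ Z^8, C_2 ≅ Z^2.

The boundary map ∂_1: C_1 → C_0 is given by ∂[p,q] = [q] − [p].
The 6×8 boundary matrix has rank 5 and Smith normal form diag(1,1,1,1,1).

Boundary ∂_2: C_2 → C_1 sends each 2-simplex [p,q,r] to [q,r] − [p,r] + [p,q]. For instance
  ∂ADE = DE − AE + AD,
  ∂ABD = BD − AD + AB.
The resulting 8×2 matrix has rank 2, and its Smith normal form has invariant factors (1,1).

Reading off H_k = ker ∂_k / im ∂_{k+1}:

  H_0: rank C_0 − rank ∂_1 = 6 − 5 = 1, and the invariant factors of ∂_1 are all 1, so H_0 ≅ Z.

H_0 ≅ Z.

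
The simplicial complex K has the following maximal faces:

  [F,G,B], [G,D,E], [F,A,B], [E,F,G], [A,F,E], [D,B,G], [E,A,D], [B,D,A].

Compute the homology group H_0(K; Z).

H_0 ≅ Z.

K has 6 vertices, 12 edges, 8 triangles.
rank ∂_0 = 0, rank ∂_1 = 5 ⇒ b_0 = 6 − 0 − 5 = 1; all invariant factors of ∂_1 are 1 so no torsion. So H_0 = Z.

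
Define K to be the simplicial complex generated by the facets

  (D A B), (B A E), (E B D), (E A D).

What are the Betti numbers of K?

b_0 = 1, b_1 = 0, b_2 = 1.

Fix the vertex order A < B < D < E and write every simplex with vertices in increasing order. Then dim K = 2 and the simplices of K are:

  0-simplices (4): A, B, D, E
  1-simplices (6): AB, AD, AE, BD, BE, DE
  2-simplices (4): ABD, ABE, ADE, BDE

Hence C_0 ≅ Z^4, C_1 ≅ Z^6, C_2 ≅ Z^4.

The boundary map ∂_1: C_1 → C_0 maps an edge to its endpoints' difference, ∂[p,q] = q − p.
The 4×6 boundary matrix has rank 3 and Smith normal form diag(1,1,1).

The boundary map ∂_2: C_2 → C_1 maps a triangle to the signed sum of its edges. For instance
  ∂ADE = DE − AE + AD,
  ∂ABD = BD − AD + AB.
The resulting 6×4 matrix has rank 3, and its Smith normal form has invariant factors (1,1,1).

Now H_k = ker ∂_k / im ∂_{k+1}, so:

  H_0: rank C_0 − rank ∂_1 = 4 − 3 = 1, and the invariant factors of ∂_1 are all 1, so H_0 = Z.
  H_1: rank ker ∂_1 − rank ∂_2 = (6 − 3) − 3 = 0, and the invariant factors of ∂_2 are all 1, so H_1 = 0.
  H_2: rank ker ∂_2 − rank ∂_3 = (4 − 3) − 0 = 1, and there is no ∂_3, so H_2 = Z.

As a check, the Euler characteristic is 4 − 6 + 4 = 2, which agrees with 1 − 0 + 1 = 2.

Hence the Betti numbers are b_0 = 1, b_1 = 0, b_2 = 1.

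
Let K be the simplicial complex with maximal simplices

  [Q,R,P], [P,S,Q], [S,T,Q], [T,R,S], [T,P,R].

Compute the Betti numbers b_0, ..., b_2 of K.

Fix the vertex order P < Q < R < S < T and write every simplex with vertices in increasing order. Then dim K = 2 and the simplices of K are:

  0-simplices (5): P, Q, R, S, T
  1-simplices (10): PQ, PR, PS, PT, QR, QS, QT, RS, RT, ST
  2-simplices (5): PQR, PQS, PRT, QST, RST

giving chain groups C_0 ≅ Z^5, C_1 ≅ Z^10, C_2 ≅ Z^5.

Boundary ∂_1: C_1 → C_0 sends each edge [p,q] (with p < q) to q − p. For instance
  ∂RT = T − R.
This gives a 5×10 integer matrix of rank 4; reducing to Smith normal form yields diagonal entries (1,1,1,1).

∂_2: C_2 → C_1 sends each 2-simplex [p,q,r] to [q,r] − [p,r] + [p,q]. For instance
  ∂PRT = RT − PT + PR,
  ∂PQR = QR − PR + PQ.
The 10×5 boundary matrix has rank 5 and Smith normal form diag(1,1,1,1,1).

Computing H_k = (kernel of ∂_k) / (image of ∂_{k+1}):

  H_0: rank C_0 − rank ∂_1 = 5 − 4 = 1, and the invariant factors of ∂_1 are all 1, so H_0 ≅ Z.
  H_1: rank ker ∂_1 − rank ∂_2 = (10 − 4) − 5 = 1, and the invariant factors of ∂_2 are all 1, so H_1 ≅ Z.
  H_2: rank ker ∂_2 − rank ∂_3 = (5 − 5) − 0 = 0, and there is no ∂_3, so H_2 ≅ 0.

As a check, the Euler characteristic is 5 − 10 + 5 = 0, which agrees with 1 − 1 + 0 = 0.
(K is a triangulation of the Möbius band.)

Hence the Betti numbers are b_0 = 1, b_1 = 1, b_2 = 0.

b_0 = 1, b_1 = 1, b_2 = 0.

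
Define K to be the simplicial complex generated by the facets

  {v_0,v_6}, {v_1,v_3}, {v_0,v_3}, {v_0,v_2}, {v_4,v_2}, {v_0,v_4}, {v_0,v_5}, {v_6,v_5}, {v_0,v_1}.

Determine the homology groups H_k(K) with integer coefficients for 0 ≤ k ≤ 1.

We work with the vertex ordering v_0 < v_1 < v_2 < v_3 < v_4 < v_5 < v_6. The simplices of K, each written with vertices in increasing order, are:

  0-simplices (7): [v_0], [v_1], [v_2], [v_3], [v_4], [v_5], [v_6]
  1-simplices (9): [v_0,v_1], [v_0,v_2], [v_0,v_3], [v_0,v_4], [v_0,v_5], [v_0,v_6], [v_1,v_3], [v_2,v_4], [v_5,v_6]

Hence C_0 ≅ Z^7, C_1 ≅ Z^9.

The boundary map ∂_1: C_1 → C_0 sends each edge [p,q] (with p < q) to q − p.
As a 7×9 matrix over Z this has rank 6, with invariant factors (1,1,1,1,1,1).

Computing H_k = (kernel of ∂_k) / (image of ∂_{k+1}):

  H_0: rank C_0 − rank ∂_1 = 7 − 6 = 1, and the invariant factors of ∂_1 are all 1, so H_0 = Z.
  H_1: rank ker ∂_1 − rank ∂_2 = (9 − 6) − 0 = 3, and there is no ∂_2, so H_1 = Z^3.

H_0 = Z,  H_1 = Z^3.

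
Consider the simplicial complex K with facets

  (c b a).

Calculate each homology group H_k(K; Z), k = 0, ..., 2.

H_0 = Z,  H_1 = 0,  H_2 = 0.

Take the total order a < b < c on the vertex set. Then K (dimension 2) consists of the simplices:

  0-simplices (3): a, b, c
  1-simplices (3): ab, ac, bc
  2-simplices (1): abc

Hence C_0 ≅ Z^3, C_1 ≅ Z^3, C_2 ≅ Z^1.

The boundary map ∂_1: C_1 → C_0 maps an edge to its endpoints' difference, ∂[p,q] = q − p.
The 3×3 boundary matrix has rank 2 and Smith normal form diag(1,1).

The boundary map ∂_2: C_2 → C_1 maps a triangle to the signed sum of its edges. For instance
  ∂abc = bc − ac + ab.
The 3×1 boundary matrix has rank 1 and Smith normal form diag(1).

Computing H_k = (kernel of ∂_k) / (image of ∂_{k+1}):

  H_0: rank C_0 − rank ∂_1 = 3 − 2 = 1, and the invariant factors of ∂_1 are all 1, so H_0 ≅ Z.
  H_1: rank ker ∂_1 − rank ∂_2 = (3 − 2) − 1 = 0, and the invariant factors of ∂_2 are all 1, so H_1 ≅ 0.
  H_2: rank ker ∂_2 − rank ∂_3 = (1 − 1) − 0 = 0, and there is no ∂_3, so H_2 ≅ 0.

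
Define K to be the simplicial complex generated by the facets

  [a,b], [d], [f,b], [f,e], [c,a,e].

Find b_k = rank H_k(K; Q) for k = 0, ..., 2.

We work with the vertex ordering a < b < c < d < e < f. The simplices of K, each written with vertices in increasing order, are:

  0-simplices (6): a, b, c, d, e, f
  1-simplices (6): ab, ac, ae, bf, ce, ef
  2-simplices (1): ace

Hence C_0 ≅ Z^6, C_1 ≅ Z^6, C_2 ≅ Z^1.

Boundary ∂_1: C_1 → C_0 is given by ∂[p,q] = [q] − [p]. For instance
  ∂ab = b − a.
As a 6×6 matrix over Z this has rank 4, with invariant factors (1,1,1,1).

The boundary map ∂_2: C_2 → C_1 acts by ∂[p,q,r] = [q,r] − [p,r] + [p,q]. For instance
  ∂ace = ce − ae + ac.
This gives a 6×1 integer matrix of rank 1; reducing to Smith normal form yields diagonal entries (1).

From H_k ≅ ker(∂_k) / im(∂_{k+1}) we obtain:

  H_0: rank C_0 − rank ∂_1 = 6 − 4 = 2, and the invariant factors of ∂_1 are all 1, so H_0 ≅ Z^2.
  H_1: rank ker ∂_1 − rank ∂_2 = (6 − 4) − 1 = 1, and the invariant factors of ∂_2 are all 1, so H_1 ≅ Z.
  H_2: rank ker ∂_2 − rank ∂_3 = (1 − 1) − 0 = 0, and there is no ∂_3, so H_2 ≅ 0.

As a check, the Euler characteristic is 6 − 6 + 1 = 1, which agrees with 2 − 1 + 0 = 1.

Hence the Betti numbers are b_0 = 2, b_1 = 1, b_2 = 0.

b_0 = 2, b_1 = 1, b_2 = 0.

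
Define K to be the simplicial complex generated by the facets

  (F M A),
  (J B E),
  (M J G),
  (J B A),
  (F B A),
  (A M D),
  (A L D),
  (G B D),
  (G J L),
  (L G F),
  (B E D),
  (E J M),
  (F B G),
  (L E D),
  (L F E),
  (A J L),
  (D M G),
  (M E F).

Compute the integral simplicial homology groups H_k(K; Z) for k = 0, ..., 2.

H_0 ≅ Z,  H_1 ≅ Z^2,  H_2 ≅ Z.

Fix the vertex order A < B < D < E < F < G < J < L < M and write every simplex with vertices in increasing order. Then dim K = 2 and the simplices of K are:

  0-simplices (9): A, B, D, E, F, G, J, L, M
  1-simplices (27): AB, AD, AF, AJ, AL, AM, BD, BE, BF, BG, BJ, DE, DG, DL, DM, EF, EJ, EL, EM, FG, FL, FM, GJ, GL, GM, JL, JM
  2-simplices (18): ABF, ABJ, ADL, ADM, AFM, AJL, BDE, BDG, BEJ, BFG, DEL, DGM, EFL, EFM, EJM, FGL, GJL, GJM

giving chain groups C_0 ≅ Z^9, C_1 ≅ Z^27, C_2 ≅ Z^18.

Boundary ∂_1: C_1 → C_0 sends each edge [p,q] (with p < q) to q − p. For instance
  ∂EF = F − E.
As a 9×27 matrix over Z this has rank 8, with invariant factors (1,1,1,1,1,1,1,1).

∂_2: C_2 → C_1 acts by ∂[p,q,r] = [q,r] − [p,r] + [p,q]. For instance
  ∂GJM = JM − GM + GJ,
  ∂FGL = GL − FL + FG.
The resulting 27×18 matrix has rank 17, and its Smith normal form has invariant factors (1,1,1,1,1,1,1,1,1,1,1,1,1,1,1,1,1).

Reading off H_k = ker ∂_k / im ∂_{k+1}:

  H_0: rank C_0 − rank ∂_1 = 9 − 8 = 1, and the invariant factors of ∂_1 are all 1, so H_0 = Z.
  H_1: rank ker ∂_1 − rank ∂_2 = (27 − 8) − 17 = 2, and the invariant factors of ∂_2 are all 1, so H_1 = Z^2.
  H_2: rank ker ∂_2 − rank ∂_3 = (18 − 17) − 0 = 1, and there is no ∂_3, so H_2 = Z.

As a check, the Euler characteristic is 9 − 27 + 18 = 0, which agrees with 1 − 2 + 1 = 0.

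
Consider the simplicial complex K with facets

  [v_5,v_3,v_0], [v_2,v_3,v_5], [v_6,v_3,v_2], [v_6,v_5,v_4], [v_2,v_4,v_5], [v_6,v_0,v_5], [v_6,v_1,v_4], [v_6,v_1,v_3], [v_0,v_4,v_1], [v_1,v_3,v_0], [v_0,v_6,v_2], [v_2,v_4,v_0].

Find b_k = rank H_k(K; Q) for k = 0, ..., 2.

Take the total order v_0 < v_1 < v_2 < v_3 < v_4 < v_5 < v_6 on the vertex set. Then K (dimension 2) consists of the simplices:

  0-simplices (7): [v_0], [v_1], [v_2], [v_3], [v_4], [v_5], [v_6]
  1-simplices (18): (18 of them)
  2-simplices (12): (12 of them)

giving chain groups C_0 ≅ Z^7, C_1 ≅ Z^18, C_2 ≅ Z^12.

The boundary map ∂_1: C_1 → C_0 maps an edge to its endpoints' difference, ∂[p,q] = q − p. For instance
  ∂[v_2,v_3] = [v_3] − [v_2].
The 7×18 boundary matrix has rank 6 and Smith normal form diag(1,1,1,1,1,1).

The boundary map ∂_2: C_2 → C_1 maps a triangle to the signed sum of its edges. For instance
  ∂[v_2,v_4,v_5] = [v_4,v_5] − [v_2,v_5] + [v_2,v_4],
  ∂[v_0,v_3,v_5] = [v_3,v_5] − [v_0,v_5] + [v_0,v_3].
This gives a 18×12 integer matrix of rank 12; reducing to Smith normal form yields diagonal entries (1,1,1,1,1,1,1,1,1,1,1,2).

Computing H_k = (kernel of ∂_k) / (image of ∂_{k+1}):

  H_0: rank C_0 − rank ∂_1 = 7 − 6 = 1, and the invariant factors of ∂_1 are all 1, so H_0 ≅ Z.
  H_1: rank ker ∂_1 − rank ∂_2 = (18 − 6) − 12 = 0, and ∂_2 has invariant factor 2 > 1, so H_1 ≅ Z/2.
  H_2: rank ker ∂_2 − rank ∂_3 = (12 − 12) − 0 = 0, and there is no ∂_3, so H_2 ≅ 0.

Hence the Betti numbers are b_0 = 1, b_1 = 0, b_2 = 0.

b_0 = 1, b_1 = 0, b_2 = 0.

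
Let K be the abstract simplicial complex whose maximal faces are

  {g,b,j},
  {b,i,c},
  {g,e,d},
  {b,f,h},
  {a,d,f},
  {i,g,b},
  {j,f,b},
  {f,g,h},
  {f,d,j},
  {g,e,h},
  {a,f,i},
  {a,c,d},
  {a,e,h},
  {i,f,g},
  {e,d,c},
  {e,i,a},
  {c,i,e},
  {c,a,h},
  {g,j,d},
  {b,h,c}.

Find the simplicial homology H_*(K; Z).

H_0 = Z,  H_1 = Z ⊕ Z/2,  H_2 = 0.

Take the total order a < b < c < d < e < f < g < h < i < j on the vertex set. Then K (dimension 2) consists of the simplices:

  0-simplices (10): a, b, c, d, e, f, g, h, i, j
  1-simplices (30): ac, ad, ae, af, ah, ai, bc, bf, bg, bh, bi, bj, cd, ce, ch, ci, de, df, dg, dj, eg, eh, ei, fg, fh, fi, fj, gh, gi, gj
  2-simplices (20): acd, ach, adf, aeh, aei, afi, bch, bci, bfh, bfj, bgi, bgj, cde, cei, deg, dfj, dgj, egh, fgh, fgi

Hence C_0 ≅ Z^10, C_1 ≅ Z^30, C_2 ≅ Z^20.

∂_1: C_1 → C_0 sends each edge [p,q] (with p < q) to q − p.
As a 10×30 matrix over Z this has rank 9, with invariant factors (1,1,1,1,1,1,1,1,1).

Boundary ∂_2: C_2 → C_1 sends each 2-simplex [p,q,r] to [q,r] − [p,r] + [p,q]. For instance
  ∂bfh = fh − bh + bf,
  ∂afi = fi − ai + af.
This gives a 30×20 integer matrix of rank 20; reducing to Smith normal form yields diagonal entries (1,1,1,1,1,1,1,1,1,1,1,1,1,1,1,1,1,1,1,2).

Now H_k = ker ∂_k / im ∂_{k+1}, so:

  H_0: rank C_0 − rank ∂_1 = 10 − 9 = 1, and the invariant factors of ∂_1 are all 1, so H_0 ≅ Z.
  H_1: rank ker ∂_1 − rank ∂_2 = (30 − 9) − 20 = 1, and ∂_2 has invariant factor 2 > 1, so H_1 ≅ Z ⊕ Z/2.
  H_2: rank ker ∂_2 − rank ∂_3 = (20 − 20) − 0 = 0, and there is no ∂_3, so H_2 ≅ 0.

As a check, the Euler characteristic is 10 − 30 + 20 = 0, which agrees with 1 − 1 + 0 = 0.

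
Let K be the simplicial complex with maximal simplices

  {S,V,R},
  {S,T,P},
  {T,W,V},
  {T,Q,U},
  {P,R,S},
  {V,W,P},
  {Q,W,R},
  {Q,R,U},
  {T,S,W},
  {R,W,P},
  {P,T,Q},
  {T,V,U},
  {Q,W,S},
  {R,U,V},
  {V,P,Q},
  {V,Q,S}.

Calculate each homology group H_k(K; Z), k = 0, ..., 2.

Order the vertices as P < Q < R < S < T < U < V < W. Listing each simplex with vertices in this order, K has dimension 2 with simplices:

  0-simplices (8): P, Q, R, S, T, U, V, W
  1-simplices (24): PQ, PR, PS, PT, PV, PW, QR, QS, QT, QU, QV, QW, RS, RU, RV, RW, ST, SV, SW, TU, TV, TW, UV, VW
  2-simplices (16): PQT, PQV, PRS, PRW, PST, PVW, QRU, QRW, QSV, QSW, QTU, RSV, RUV, STW, TUV, TVW

Hence C_0 ≅ Z^8, C_1 ≅ Z^24, C_2 ≅ Z^16.

∂_1: C_1 → C_0 maps an edge to its endpoints' difference, ∂[p,q] = q − p. For instance
  ∂TU = U − T.
The resulting 8×24 matrix has rank 7, and its Smith normal form has invariant factors (1,1,1,1,1,1,1).

Boundary ∂_2: C_2 → C_1 acts by ∂[p,q,r] = [q,r] − [p,r] + [p,q]. For instance
  ∂RUV = UV − RV + RU,
  ∂RSV = SV − RV + RS.
As a 24×16 matrix over Z this has rank 15, with invariant factors (1,1,1,1,1,1,1,1,1,1,1,1,1,1,1).

From H_k ≅ ker(∂_k) / im(∂_{k+1}) we obtain:

  H_0: rank C_0 − rank ∂_1 = 8 − 7 = 1, and the invariant factors of ∂_1 are all 1, so H_0 = Z.
  H_1: rank ker ∂_1 − rank ∂_2 = (24 − 7) − 15 = 2, and the invariant factors of ∂_2 are all 1, so H_1 = Z^2.
  H_2: rank ker ∂_2 − rank ∂_3 = (16 − 15) − 0 = 1, and there is no ∂_3, so H_2 = Z.

H_0 ≅ Z,  H_1 ≅ Z^2,  H_2 ≅ Z.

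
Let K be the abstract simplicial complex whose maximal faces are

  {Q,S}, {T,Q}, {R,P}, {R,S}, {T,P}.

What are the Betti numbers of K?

K has 5 vertices, 5 edges.
rank ∂_0 = 0, rank ∂_1 = 4 ⇒ b_0 = 5 − 0 − 4 = 1; all invariant factors of ∂_1 are 1 so no torsion. So H_0 ≅ Z.
rank ∂_1 = 4, rank ∂_2 = 0 ⇒ b_1 = 5 − 4 − 0 = 1. So H_1 ≅ Z.

b_0 = 1, b_1 = 1.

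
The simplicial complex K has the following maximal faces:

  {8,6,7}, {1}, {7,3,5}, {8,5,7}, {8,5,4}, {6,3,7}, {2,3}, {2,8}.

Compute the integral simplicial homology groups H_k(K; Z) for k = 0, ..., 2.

K has 8 vertices, 12 edges, 5 triangles.
rank ∂_0 = 0, rank ∂_1 = 6 ⇒ b_0 = 8 − 0 − 6 = 2; all invariant factors of ∂_1 are 1 so no torsion. So H_0 ≅ Z^2.
rank ∂_1 = 6, rank ∂_2 = 5 ⇒ b_1 = 12 − 6 − 5 = 1; all invariant factors of ∂_2 are 1 so no torsion. So H_1 ≅ Z.
rank ∂_2 = 5, rank ∂_3 = 0 ⇒ b_2 = 5 − 5 − 0 = 0. So H_2 ≅ 0.

H_0 = Z^2,  H_1 = Z,  H_2 = 0.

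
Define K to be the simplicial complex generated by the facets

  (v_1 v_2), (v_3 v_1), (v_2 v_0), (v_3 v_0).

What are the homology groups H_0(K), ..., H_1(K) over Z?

Fix the vertex order v_0 < v_1 < v_2 < v_3 and write every simplex with vertices in increasing order. Then dim K = 1 and the simplices of K are:

  0-simplices (4): [v_0], [v_1], [v_2], [v_3]
  1-simplices (4): [v_0,v_2], [v_0,v_3], [v_1,v_2], [v_1,v_3]

so the chain groups are C_0 ≅ Z^4, C_1 ≅ Z^4.

Boundary ∂_1: C_1 → C_0 maps an edge to its endpoints' difference, ∂[p,q] = q − p. For instance
  ∂[v_1,v_3] = [v_3] − [v_1].
This gives a 4×4 integer matrix of rank 3; reducing to Smith normal form yields diagonal entries (1,1,1).

From H_k ≅ ker(∂_k) / im(∂_{k+1}) we obtain:

  H_0: rank C_0 − rank ∂_1 = 4 − 3 = 1, and the invariant factors of ∂_1 are all 1, so H_0 = Z.
  H_1: rank ker ∂_1 − rank ∂_2 = (4 − 3) − 0 = 1, and there is no ∂_2, so H_1 = Z.

H_0 = Z,  H_1 = Z.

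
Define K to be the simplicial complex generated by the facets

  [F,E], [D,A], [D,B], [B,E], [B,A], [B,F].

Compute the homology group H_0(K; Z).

K has 5 vertices, 6 edges.
rank ∂_0 = 0, rank ∂_1 = 4 ⇒ b_0 = 5 − 0 − 4 = 1; all invariant factors of ∂_1 are 1 so no torsion. So H_0 = Z.

H_0 ≅ Z.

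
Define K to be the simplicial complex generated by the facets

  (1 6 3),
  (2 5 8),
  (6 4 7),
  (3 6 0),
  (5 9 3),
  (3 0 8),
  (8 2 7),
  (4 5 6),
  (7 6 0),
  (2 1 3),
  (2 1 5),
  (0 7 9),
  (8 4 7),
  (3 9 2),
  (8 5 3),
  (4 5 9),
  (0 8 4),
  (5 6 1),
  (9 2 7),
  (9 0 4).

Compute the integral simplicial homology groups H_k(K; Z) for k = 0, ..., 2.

Take the total order 0 < 1 < 2 < 3 < 4 < 5 < 6 < 7 < 8 < 9 on the vertex set. Then K (dimension 2) consists of the simplices:

  0-simplices (10): [0], [1], [2], [3], [4], [5], [6], [7], [8], [9]
  1-simplices (30): (30 of them)
  2-simplices (20): (20 of them)

giving chain groups C_0 ≅ Z^10, C_1 ≅ Z^30, C_2 ≅ Z^20.

The boundary map ∂_1: C_1 → C_0 sends each edge [p,q] (with p < q) to q − p. For instance
  ∂[7,9] = [9] − [7].
The resulting 10×30 matrix has rank 9, and its Smith normal form has invariant factors (1,1,1,1,1,1,1,1,1).

The boundary map ∂_2: C_2 → C_1 acts by ∂[p,q,r] = [q,r] − [p,r] + [p,q]. For instance
  ∂[0,6,7] = [6,7] − [0,7] + [0,6],
  ∂[0,4,9] = [4,9] − [0,9] + [0,4].
This gives a 30×20 integer matrix of rank 20; reducing to Smith normal form yields diagonal entries (1,1,1,1,1,1,1,1,1,1,1,1,1,1,1,1,1,1,1,2).

From H_k ≅ ker(∂_k) / im(∂_{k+1}) we obtain:

  H_0: rank C_0 − rank ∂_1 = 10 − 9 = 1, and the invariant factors of ∂_1 are all 1, so H_0 ≅ Z.
  H_1: rank ker ∂_1 − rank ∂_2 = (30 − 9) − 20 = 1, and ∂_2 has invariant factor 2 > 1, so H_1 ≅ Z ⊕ Z/2.
  H_2: rank ker ∂_2 − rank ∂_3 = (20 − 20) − 0 = 0, and there is no ∂_3, so H_2 ≅ 0.

(K is a triangulation of the Klein bottle.)

H_0 ≅ Z,  H_1 ≅ Z ⊕ Z/2,  H_2 = 0.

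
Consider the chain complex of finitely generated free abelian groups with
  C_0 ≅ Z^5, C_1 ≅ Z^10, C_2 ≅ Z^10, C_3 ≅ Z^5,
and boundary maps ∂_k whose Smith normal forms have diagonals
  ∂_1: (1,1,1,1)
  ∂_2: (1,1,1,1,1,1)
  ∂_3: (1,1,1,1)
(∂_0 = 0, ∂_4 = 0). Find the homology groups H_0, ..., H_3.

H_0: b_0 = 5 − 0 − 4 = 1; torsion from ∂_1 factors > 1: none. So H_0 = Z.
H_1: b_1 = 10 − 4 − 6 = 0; torsion from ∂_2 factors > 1: none. So H_1 = 0.
H_2: b_2 = 10 − 6 − 4 = 0; torsion from ∂_3 factors > 1: none. So H_2 = 0.
H_3: b_3 = 5 − 4 − 0 = 1; torsion from ∂_4 factors > 1: none. So H_3 = Z.

H_0 = Z,  H_1 = 0,  H_2 = 0,  H_3 = Z.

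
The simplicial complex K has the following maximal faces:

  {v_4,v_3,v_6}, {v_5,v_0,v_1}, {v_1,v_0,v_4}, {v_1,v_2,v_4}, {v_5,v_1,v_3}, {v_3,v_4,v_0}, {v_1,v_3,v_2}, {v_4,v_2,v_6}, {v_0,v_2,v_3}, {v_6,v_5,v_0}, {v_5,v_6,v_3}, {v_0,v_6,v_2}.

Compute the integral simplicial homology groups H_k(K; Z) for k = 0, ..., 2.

H_0 ≅ Z,  H_1 ≅ Z/2Z,  H_2 = 0.

Order the vertices as v_0 < v_1 < v_2 < v_3 < v_4 < v_5 < v_6. Listing each simplex with vertices in this order, K has dimension 2 with simplices:

  0-simplices (7): [v_0], [v_1], [v_2], [v_3], [v_4], [v_5], [v_6]
  1-simplices (18): (18 of them)
  2-simplices (12): (12 of them)

giving chain groups C_0 ≅ Z^7, C_1 ≅ Z^18, C_2 ≅ Z^12.

The boundary map ∂_1: C_1 → C_0 is given by ∂[p,q] = [q] − [p].
The 7×18 boundary matrix has rank 6 and Smith normal form diag(1,1,1,1,1,1).

Boundary ∂_2: C_2 → C_1 maps a triangle to the signed sum of its edges. For instance
  ∂[v_0,v_2,v_6] = [v_2,v_6] − [v_0,v_6] + [v_0,v_2],
  ∂[v_0,v_2,v_3] = [v_2,v_3] − [v_0,v_3] + [v_0,v_2].
This gives a 18×12 integer matrix of rank 12; reducing to Smith normal form yields diagonal entries (1,1,1,1,1,1,1,1,1,1,1,2).

Now H_k = ker ∂_k / im ∂_{k+1}, so:

  H_0: rank C_0 − rank ∂_1 = 7 − 6 = 1, and the invariant factors of ∂_1 are all 1, so H_0 = Z.
  H_1: rank ker ∂_1 − rank ∂_2 = (18 − 6) − 12 = 0, and ∂_2 has invariant factor 2 > 1, so H_1 = Z/2Z.
  H_2: rank ker ∂_2 − rank ∂_3 = (12 − 12) − 0 = 0, and there is no ∂_3, so H_2 = 0.

As a check, the Euler characteristic is 7 − 18 + 12 = 1, which agrees with 1 − 0 + 0 = 1.
(K is a triangulation of the real projective plane RP^2.)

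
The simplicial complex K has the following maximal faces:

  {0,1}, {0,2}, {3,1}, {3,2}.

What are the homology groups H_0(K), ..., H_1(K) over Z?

H_0 ≅ Z,  H_1 ≅ Z.

Take the total order 0 < 1 < 2 < 3 on the vertex set. Then K (dimension 1) consists of the simplices:

  0-simplices (4): [0], [1], [2], [3]
  1-simplices (4): [0,1], [0,2], [1,3], [2,3]

Hence C_0 ≅ Z^4, C_1 ≅ Z^4.

The boundary map ∂_1: C_1 → C_0 sends each edge [p,q] (with p < q) to q − p.
The resulting 4×4 matrix has rank 3, and its Smith normal form has invariant factors (1,1,1).

Reading off H_k = ker ∂_k / im ∂_{k+1}:

  H_0: rank C_0 − rank ∂_1 = 4 − 3 = 1, and the invariant factors of ∂_1 are all 1, so H_0 = Z.
  H_1: rank ker ∂_1 − rank ∂_2 = (4 − 3) − 0 = 1, and there is no ∂_2, so H_1 = Z.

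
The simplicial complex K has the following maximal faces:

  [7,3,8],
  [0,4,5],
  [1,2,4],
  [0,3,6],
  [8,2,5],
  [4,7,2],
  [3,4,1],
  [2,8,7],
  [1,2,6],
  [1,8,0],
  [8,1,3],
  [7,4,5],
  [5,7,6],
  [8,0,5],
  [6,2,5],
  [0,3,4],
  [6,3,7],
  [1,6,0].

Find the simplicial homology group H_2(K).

H_2 ≅ 0.

Take the total order 0 < 1 < 2 < 3 < 4 < 5 < 6 < 7 < 8 on the vertex set. Then K (dimension 2) consists of the simplices:

  0-simplices (9): [0], [1], [2], [3], [4], [5], [6], [7], [8]
  1-simplices (27): (27 of them)
  2-simplices (18): [0,1,6], [0,1,8], [0,3,4], [0,3,6], [0,4,5], [0,5,8], [1,2,4], [1,2,6], [1,3,4], [1,3,8], [2,4,7], [2,5,6], [2,5,8], [2,7,8], [3,6,7], [3,7,8], [4,5,7], [5,6,7]

giving chain groups C_0 ≅ Z^9, C_1 ≅ Z^27, C_2 ≅ Z^18.

Boundary ∂_1: C_1 → C_0 maps an edge to its endpoints' difference, ∂[p,q] = q − p. For instance
  ∂[0,3] = [3] − [0].
The 9×27 boundary matrix has rank 8 and Smith normal form diag(1,1,1,1,1,1,1,1).

∂_2: C_2 → C_1 acts by ∂[p,q,r] = [q,r] − [p,r] + [p,q]. For instance
  ∂[0,4,5] = [4,5] − [0,5] + [0,4],
  ∂[1,2,6] = [2,6] − [1,6] + [1,2].
This gives a 27×18 integer matrix of rank 18; reducing to Smith normal form yields diagonal entries (1,1,1,1,1,1,1,1,1,1,1,1,1,1,1,1,1,2).

Reading off H_k = ker ∂_k / im ∂_{k+1}:

  H_2: rank ker ∂_2 − rank ∂_3 = (18 − 18) − 0 = 0, and there is no ∂_3, so H_2 ≅ 0.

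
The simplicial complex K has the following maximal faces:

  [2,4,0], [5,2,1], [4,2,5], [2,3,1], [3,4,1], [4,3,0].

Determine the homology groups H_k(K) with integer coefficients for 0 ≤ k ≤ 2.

Take the total order 0 < 1 < 2 < 3 < 4 < 5 on the vertex set. Then K (dimension 2) consists of the simplices:

  0-simplices (6): [0], [1], [2], [3], [4], [5]
  1-simplices (12): [0,2], [0,3], [0,4], [1,2], [1,3], [1,4], [1,5], [2,3], [2,4], [2,5], [3,4], [4,5]
  2-simplices (6): [0,2,4], [0,3,4], [1,2,3], [1,2,5], [1,3,4], [2,4,5]

so the chain groups are C_0 ≅ Z^6, C_1 ≅ Z^12, C_2 ≅ Z^6.

The boundary map ∂_1: C_1 → C_0 is given by ∂[p,q] = [q] − [p]. For instance
  ∂[1,4] = [4] − [1].
As a 6×12 matrix over Z this has rank 5, with invariant factors (1,1,1,1,1).

The boundary map ∂_2: C_2 → C_1 sends each 2-simplex [p,q,r] to [q,r] − [p,r] + [p,q]. For instance
  ∂[1,2,5] = [2,5] − [1,5] + [1,2],
  ∂[2,4,5] = [4,5] − [2,5] + [2,4].
As a 12×6 matrix over Z this has rank 6, with invariant factors (1,1,1,1,1,1).

From H_k ≅ ker(∂_k) / im(∂_{k+1}) we obtain:

  H_0: rank C_0 − rank ∂_1 = 6 − 5 = 1, and the invariant factors of ∂_1 are all 1, so H_0 ≅ Z.
  H_1: rank ker ∂_1 − rank ∂_2 = (12 − 5) − 6 = 1, and the invariant factors of ∂_2 are all 1, so H_1 ≅ Z.
  H_2: rank ker ∂_2 − rank ∂_3 = (6 − 6) − 0 = 0, and there is no ∂_3, so H_2 ≅ 0.

As a check, the Euler characteristic is 6 − 12 + 6 = 0, which agrees with 1 − 1 + 0 = 0.

H_0 = Z,  H_1 = Z,  H_2 = 0.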